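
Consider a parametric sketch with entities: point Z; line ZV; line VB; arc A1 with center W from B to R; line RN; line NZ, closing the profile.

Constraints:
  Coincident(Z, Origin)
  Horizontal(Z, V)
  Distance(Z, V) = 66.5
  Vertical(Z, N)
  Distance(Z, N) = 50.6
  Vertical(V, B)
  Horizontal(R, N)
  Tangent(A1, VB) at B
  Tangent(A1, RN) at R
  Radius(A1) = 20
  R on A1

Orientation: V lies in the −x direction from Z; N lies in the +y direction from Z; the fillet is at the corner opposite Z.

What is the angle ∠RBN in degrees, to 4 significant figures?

28.26°

Z is at the origin; ZV is horizontal with |ZV| = 66.5 and V on the −x side, so V = (-66.50, 0.000). Z and N share the same x with |ZN| = 50.6 and N on the +y side, so N = (0.000, 50.60). The virtual corner opposite Z is at (-66.50, 50.60). The tangent condition forces WB to be normal to VB and the tangent condition forces WR to be normal to RN, with radius 20.0, so the center W sits 20.0 in from both sides at W = (-46.50, 30.60). That places the tangent points at B = (-66.50, 30.60) on VB and R = (-46.50, 50.60) on RN. Then cos ∠RBN = BR·BN / (|BR||BN|), giving 28.26°.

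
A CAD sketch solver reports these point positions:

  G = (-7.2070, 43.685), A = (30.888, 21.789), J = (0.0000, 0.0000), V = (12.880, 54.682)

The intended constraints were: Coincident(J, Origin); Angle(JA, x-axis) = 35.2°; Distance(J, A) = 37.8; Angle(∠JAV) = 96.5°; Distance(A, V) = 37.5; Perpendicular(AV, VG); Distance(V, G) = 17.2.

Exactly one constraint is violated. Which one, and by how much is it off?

Distance(V, G) = 17.2 — off by 5.70.

J = (0.00, 0.00) ✓; JA at 35.20° ✓; |JA| = 37.80 ✓; ∠JAV = 96.50° ✓; |AV| = 37.50 ✓; ∠(AV, VG) = 90.00° ✓; |VG| = 22.90 ✗.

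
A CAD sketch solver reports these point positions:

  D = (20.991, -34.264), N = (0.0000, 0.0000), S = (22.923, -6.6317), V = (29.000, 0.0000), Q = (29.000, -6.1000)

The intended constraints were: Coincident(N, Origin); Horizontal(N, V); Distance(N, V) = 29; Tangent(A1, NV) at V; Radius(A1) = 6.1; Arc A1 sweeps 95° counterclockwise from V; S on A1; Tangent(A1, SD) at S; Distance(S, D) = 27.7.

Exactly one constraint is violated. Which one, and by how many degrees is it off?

Tangent(A1, SD) at S — off by 9.00°.

N = (0.00, 0.00) ✓; N.y = 0.00, V.y = 0.00 ✓; |NV| = 29.00 ✓; ∠(QV, VN) = 90.00° ✓; |QV| = 6.100 ✓; bearing(Q→S) − bearing(Q→V) = 95.00° ✓; |QS| = 6.100 ✓; ∠(QS, SD) = 99.00° ✗; |SD| = 27.70 ✓.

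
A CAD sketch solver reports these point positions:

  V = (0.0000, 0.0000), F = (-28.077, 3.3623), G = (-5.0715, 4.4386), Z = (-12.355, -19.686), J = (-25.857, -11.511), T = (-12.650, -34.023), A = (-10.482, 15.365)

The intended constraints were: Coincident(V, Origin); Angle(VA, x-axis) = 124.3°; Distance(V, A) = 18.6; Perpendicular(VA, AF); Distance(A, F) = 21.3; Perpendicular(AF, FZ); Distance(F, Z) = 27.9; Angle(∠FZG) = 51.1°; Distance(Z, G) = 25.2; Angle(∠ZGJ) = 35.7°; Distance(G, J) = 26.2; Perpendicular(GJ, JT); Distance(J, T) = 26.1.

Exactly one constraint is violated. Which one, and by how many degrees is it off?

Perpendicular(GJ, JT) — off by 7.10°.

V = (0.00, 0.00) ✓; VA at 124.3° ✓; |VA| = 18.60 ✓; ∠(VA, AF) = 90.00° ✓; |AF| = 21.30 ✓; ∠(AF, FZ) = 90.00° ✓; |FZ| = 27.90 ✓; ∠FZG = 51.10° ✓; |ZG| = 25.20 ✓; ∠ZGJ = 35.70° ✓; |GJ| = 26.20 ✓; ∠(GJ, JT) = 82.90° ✗; |JT| = 26.10 ✓.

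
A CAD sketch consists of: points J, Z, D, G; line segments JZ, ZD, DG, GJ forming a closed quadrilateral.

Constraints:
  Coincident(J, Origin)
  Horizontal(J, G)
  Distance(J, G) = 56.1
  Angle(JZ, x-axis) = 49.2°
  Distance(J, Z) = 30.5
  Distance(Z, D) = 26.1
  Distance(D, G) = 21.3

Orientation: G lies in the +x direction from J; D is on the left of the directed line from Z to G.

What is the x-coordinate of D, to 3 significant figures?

45.6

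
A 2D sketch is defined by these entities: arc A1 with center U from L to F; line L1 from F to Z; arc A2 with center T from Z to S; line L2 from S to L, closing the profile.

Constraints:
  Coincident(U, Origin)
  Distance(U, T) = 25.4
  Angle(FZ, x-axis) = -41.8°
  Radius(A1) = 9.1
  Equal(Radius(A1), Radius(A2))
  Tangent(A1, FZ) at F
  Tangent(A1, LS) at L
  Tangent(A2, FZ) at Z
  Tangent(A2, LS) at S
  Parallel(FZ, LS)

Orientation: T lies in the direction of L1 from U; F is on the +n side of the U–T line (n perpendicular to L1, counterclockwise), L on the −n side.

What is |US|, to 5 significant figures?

26.981

The slot axis is L1's direction at -41.8°, so u = (cos -41.8°, sin -41.8°) = (0.74548, -0.66653) and n = (−sin -41.8°, cos -41.8°) = (0.66653, 0.74548). U is at the origin and T lies 25.4 along u from U, so T = 25.4·u = (18.935, -16.930). Tangency of A1 to both parallel lines with radius 9.1 puts F and L at U ± 9.1·n: F = (6.0654, 6.7838), L = (-6.0654, -6.7838). Equal radii place Z and S the same way about T: Z = T + 9.1·n = (25.001, -10.146), S = T − 9.1·n = (12.870, -23.714). Then |US| = |S − U| = 26.981.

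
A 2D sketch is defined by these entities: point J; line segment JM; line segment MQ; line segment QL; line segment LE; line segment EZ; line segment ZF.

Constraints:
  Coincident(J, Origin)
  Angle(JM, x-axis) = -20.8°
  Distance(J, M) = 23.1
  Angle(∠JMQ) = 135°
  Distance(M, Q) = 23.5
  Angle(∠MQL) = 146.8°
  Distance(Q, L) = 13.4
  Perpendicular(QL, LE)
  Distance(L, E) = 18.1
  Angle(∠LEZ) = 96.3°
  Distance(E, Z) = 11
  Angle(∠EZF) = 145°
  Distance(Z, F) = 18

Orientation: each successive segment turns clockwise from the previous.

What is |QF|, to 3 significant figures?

17.1

J is at the origin; JM runs at -20.8° with length 23.1, so M = (21.6, -8.20). ∠JMQ = 135.0° gives MQ at -65.8° from the x-axis; with |MQ| = 23.5, Q = (31.2, -29.6). ∠MQL = 146.8° gives QL at -99.0° from the x-axis; with |QL| = 13.4, L = (29.1, -42.9). QL is perpendicular to LE, so LE runs at 171°; with |LE| = 18.1, E = (11.3, -40.0). ∠LEZ = 96.3° gives EZ at 87.3° from the x-axis; with |EZ| = 11.0, Z = (11.8, -29.1). ∠EZF = 145.0° gives ZF at 52.3° from the x-axis; with |ZF| = 18.0, F = (22.8, -14.8). Then |QF| = |F − Q| = 17.1.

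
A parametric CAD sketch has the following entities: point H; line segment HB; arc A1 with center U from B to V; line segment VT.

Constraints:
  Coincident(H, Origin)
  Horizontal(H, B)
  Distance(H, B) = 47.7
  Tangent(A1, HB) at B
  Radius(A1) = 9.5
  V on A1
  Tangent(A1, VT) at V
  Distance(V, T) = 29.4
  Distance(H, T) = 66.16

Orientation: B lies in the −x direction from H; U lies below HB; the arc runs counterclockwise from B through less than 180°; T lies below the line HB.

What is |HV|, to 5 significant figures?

58.128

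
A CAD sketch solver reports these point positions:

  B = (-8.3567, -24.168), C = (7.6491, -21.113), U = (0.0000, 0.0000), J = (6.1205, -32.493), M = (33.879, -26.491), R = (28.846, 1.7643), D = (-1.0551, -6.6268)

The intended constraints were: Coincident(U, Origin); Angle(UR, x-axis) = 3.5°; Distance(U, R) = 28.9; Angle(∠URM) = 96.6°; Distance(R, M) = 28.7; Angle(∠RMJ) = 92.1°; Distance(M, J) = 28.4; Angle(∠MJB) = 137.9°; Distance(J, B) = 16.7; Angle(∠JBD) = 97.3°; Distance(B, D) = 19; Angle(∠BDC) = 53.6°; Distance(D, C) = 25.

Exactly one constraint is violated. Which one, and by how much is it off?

Distance(D, C) = 25 — off by 8.10.

U = (0.00, 0.00) ✓; UR at 3.500° ✓; |UR| = 28.90 ✓; ∠URM = 96.60° ✓; |RM| = 28.70 ✓; ∠RMJ = 92.10° ✓; |MJ| = 28.40 ✓; ∠MJB = 137.9° ✓; |JB| = 16.70 ✓; ∠JBD = 97.30° ✓; |BD| = 19.00 ✓; ∠BDC = 53.60° ✓; |DC| = 16.90 ✗.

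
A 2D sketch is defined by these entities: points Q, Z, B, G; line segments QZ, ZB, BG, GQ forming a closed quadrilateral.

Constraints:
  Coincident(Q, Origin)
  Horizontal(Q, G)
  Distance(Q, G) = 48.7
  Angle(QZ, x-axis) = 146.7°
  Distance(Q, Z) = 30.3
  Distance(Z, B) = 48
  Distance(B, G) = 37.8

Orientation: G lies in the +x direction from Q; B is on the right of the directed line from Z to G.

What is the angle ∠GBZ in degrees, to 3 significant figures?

124°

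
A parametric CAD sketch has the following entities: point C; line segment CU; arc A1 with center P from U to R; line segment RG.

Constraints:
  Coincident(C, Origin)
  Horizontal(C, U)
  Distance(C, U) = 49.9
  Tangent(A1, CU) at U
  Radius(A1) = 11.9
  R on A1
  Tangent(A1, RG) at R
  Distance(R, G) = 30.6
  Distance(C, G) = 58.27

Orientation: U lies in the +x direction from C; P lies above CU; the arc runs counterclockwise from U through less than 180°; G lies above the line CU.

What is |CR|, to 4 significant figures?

62.17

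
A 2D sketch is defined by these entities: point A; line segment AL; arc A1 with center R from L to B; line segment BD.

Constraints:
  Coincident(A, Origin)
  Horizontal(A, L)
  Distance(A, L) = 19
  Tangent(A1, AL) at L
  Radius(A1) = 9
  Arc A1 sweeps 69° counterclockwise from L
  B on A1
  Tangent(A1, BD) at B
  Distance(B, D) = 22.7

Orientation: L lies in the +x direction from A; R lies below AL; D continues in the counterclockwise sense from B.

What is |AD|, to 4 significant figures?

27.08

A is at the origin; AL is horizontal with |AL| = 19.0 and L on the +x side, so L = (19.00, 0.000). The tangent condition forces RL to be normal to AL, so R = L + (0, -9) = (19.00, -9.000). On A1, L sits at bearing 90° from R; a 69° counterclockwise sweep puts B at bearing 159°, so B = R + 9.0·(cos 159°, sin 159°) = (10.60, -5.775). The tangent condition forces RB to be normal to BD, so BD runs along (−sin 159°, cos 159°); with |BD| = 22.7, D = (2.463, -26.97). Then |AD| = |D − A| = 27.08.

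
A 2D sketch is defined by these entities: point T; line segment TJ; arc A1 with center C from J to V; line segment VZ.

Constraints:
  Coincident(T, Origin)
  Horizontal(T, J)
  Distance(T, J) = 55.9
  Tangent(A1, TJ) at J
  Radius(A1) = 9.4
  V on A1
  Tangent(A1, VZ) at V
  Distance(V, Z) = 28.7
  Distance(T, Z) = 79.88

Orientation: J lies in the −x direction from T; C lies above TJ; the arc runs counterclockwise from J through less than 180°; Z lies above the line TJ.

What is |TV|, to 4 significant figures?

52.52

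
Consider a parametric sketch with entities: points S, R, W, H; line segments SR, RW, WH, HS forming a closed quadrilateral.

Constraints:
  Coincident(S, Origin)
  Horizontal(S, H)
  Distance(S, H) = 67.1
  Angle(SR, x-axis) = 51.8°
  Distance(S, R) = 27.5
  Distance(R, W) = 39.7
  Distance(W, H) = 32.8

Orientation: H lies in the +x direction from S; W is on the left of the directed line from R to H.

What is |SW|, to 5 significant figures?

63.567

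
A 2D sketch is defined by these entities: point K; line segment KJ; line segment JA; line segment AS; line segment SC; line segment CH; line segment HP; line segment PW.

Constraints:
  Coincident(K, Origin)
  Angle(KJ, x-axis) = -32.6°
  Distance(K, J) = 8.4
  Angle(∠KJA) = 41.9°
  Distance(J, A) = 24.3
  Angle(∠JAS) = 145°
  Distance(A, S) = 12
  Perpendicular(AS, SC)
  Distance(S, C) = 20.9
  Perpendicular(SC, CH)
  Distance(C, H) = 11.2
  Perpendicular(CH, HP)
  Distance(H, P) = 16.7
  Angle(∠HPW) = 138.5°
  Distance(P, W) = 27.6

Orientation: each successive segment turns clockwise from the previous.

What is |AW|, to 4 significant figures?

25.21

K is at the origin; KJ runs at -32.6° with length 8.4, so J = (7.077, -4.526). ∠KJA = 41.9° gives JA at -170.7° from the x-axis; with |JA| = 24.3, A = (-16.90, -8.453). ∠JAS = 145.0° gives AS at 154.3° from the x-axis; with |AS| = 12.0, S = (-27.72, -3.249). AS is perpendicular to SC, so SC runs at 64.30°; with |SC| = 20.9, C = (-18.65, 15.58). The perpendicularity gives CH at right angles to SC, so CH runs at -25.70°; with |CH| = 11.2, H = (-8.561, 10.73). CH ⟂ HP, so HP runs at -115.7°; with |HP| = 16.7, P = (-15.80, -4.321). ∠HPW = 138.5° gives PW at -157.2° from the x-axis; with |PW| = 27.6, W = (-41.25, -15.02). Then |AW| = |W − A| = 25.21.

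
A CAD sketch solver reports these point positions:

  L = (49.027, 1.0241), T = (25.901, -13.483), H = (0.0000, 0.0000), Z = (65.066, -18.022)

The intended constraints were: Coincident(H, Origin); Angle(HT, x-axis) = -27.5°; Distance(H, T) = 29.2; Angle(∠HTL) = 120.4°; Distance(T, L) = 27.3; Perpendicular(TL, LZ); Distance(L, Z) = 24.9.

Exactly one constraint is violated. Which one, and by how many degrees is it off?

Perpendicular(TL, LZ) — off by 8.00°.

H = (0.00, 0.00) ✓; HT at -27.50° ✓; |HT| = 29.20 ✓; ∠HTL = 120.4° ✓; |TL| = 27.30 ✓; ∠(TL, LZ) = 82.00° ✗; |LZ| = 24.90 ✓.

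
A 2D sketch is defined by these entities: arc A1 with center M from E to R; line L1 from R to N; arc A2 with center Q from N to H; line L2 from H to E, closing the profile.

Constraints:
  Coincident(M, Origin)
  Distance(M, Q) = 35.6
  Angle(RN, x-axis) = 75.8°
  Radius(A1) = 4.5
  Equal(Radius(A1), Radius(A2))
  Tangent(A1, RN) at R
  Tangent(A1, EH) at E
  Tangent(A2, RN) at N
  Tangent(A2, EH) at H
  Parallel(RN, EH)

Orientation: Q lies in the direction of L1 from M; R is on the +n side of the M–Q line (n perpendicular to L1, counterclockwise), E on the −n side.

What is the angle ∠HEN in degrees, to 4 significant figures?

14.19°

The slot axis is L1's direction at 75.8°, so u = (cos 75.8°, sin 75.8°) = (0.2453, 0.9694) and n = (−sin 75.8°, cos 75.8°) = (-0.9694, 0.2453). M is at the origin and Q lies 35.6 along u from M, so Q = 35.6·u = (8.733, 34.51). Tangency of A1 to both parallel lines with radius 4.5 puts R and E at M ± 4.5·n: R = (-4.363, 1.104), E = (4.363, -1.104). Equal radii place N and H the same way about Q: N = Q + 4.5·n = (4.370, 35.62), H = Q − 4.5·n = (13.10, 33.41). Then cos ∠HEN = EH·EN / (|EH||EN|), giving 14.19°.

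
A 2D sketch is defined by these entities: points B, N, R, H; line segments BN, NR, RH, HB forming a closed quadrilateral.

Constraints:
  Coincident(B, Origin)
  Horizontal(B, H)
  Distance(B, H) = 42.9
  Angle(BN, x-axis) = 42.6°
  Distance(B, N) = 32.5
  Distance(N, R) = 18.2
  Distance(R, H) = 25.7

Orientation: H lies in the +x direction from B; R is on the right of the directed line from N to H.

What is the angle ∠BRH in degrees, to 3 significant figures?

153°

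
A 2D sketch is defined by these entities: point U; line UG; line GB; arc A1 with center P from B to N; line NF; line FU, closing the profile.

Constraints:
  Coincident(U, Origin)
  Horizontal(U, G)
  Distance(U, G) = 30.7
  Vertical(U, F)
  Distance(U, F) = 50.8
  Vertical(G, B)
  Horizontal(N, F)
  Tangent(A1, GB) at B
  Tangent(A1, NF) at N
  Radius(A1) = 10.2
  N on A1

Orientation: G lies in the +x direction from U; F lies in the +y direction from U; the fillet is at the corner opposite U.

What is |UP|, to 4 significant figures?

45.48

U and F share the same x with |UF| = 50.8 and F on the +y side, so F = (0.000, 50.80). The virtual corner opposite U is at (30.70, 50.80). Tangency of A1 to GB means the radius PB is perpendicular to GB and since A1 is tangent to NF there, PN ⟂ NF, with radius 10.2, so the center P sits 10.2 in from both sides at P = (20.50, 40.60). Then |UP| = |P − U| = 45.48.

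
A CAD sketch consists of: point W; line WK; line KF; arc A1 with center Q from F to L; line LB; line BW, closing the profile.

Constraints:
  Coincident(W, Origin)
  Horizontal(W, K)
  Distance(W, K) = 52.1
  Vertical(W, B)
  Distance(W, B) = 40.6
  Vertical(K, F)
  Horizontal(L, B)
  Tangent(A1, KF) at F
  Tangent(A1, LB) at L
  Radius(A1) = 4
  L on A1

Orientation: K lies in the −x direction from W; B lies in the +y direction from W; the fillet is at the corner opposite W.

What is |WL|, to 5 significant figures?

62.944

W is at the origin; W and K share the same y with |WK| = 52.1 and K on the −x side, so K = (-52.100, 0.0000). W and B share the same x with |WB| = 40.6 and B on the +y side, so B = (0.0000, 40.600). The virtual corner opposite W is at (-52.100, 40.600). Since A1 is tangent to KF there, QF ⟂ KF and since A1 is tangent to LB there, QL ⟂ LB, with radius 4.0, so the center Q sits 4.0 in from both sides at Q = (-48.100, 36.600). That places the tangent points at F = (-52.100, 36.600) on KF and L = (-48.100, 40.600) on LB. Then |WL| = |L − W| = 62.944.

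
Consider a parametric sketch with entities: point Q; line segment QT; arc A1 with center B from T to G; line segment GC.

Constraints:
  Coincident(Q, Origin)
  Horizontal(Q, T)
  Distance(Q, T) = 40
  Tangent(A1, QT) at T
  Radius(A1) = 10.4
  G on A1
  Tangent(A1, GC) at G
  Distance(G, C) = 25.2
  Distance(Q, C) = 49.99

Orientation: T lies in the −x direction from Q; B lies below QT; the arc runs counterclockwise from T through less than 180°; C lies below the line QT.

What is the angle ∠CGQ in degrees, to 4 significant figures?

73.00°

Q is at the origin; Q and T share the same y with |QT| = 40.0 and T on the −x side, so T = (-40.00, 0.000). Tangency of A1 to QT means the radius BT is perpendicular to QT, so B = T + (0, -10.4) = (-40.00, -10.40). Since BG ⟂ GC (tangency), |BC| = √(10.4² + 25.2²) = 27.26 regardless of where G sits on A1. So C lies on both circle(Q, 49.99) and circle(B, 27.26); the below-QT intersection is C = (-33.70, -36.92). G is the foot of the tangent from C: G = (-48.44, -16.48).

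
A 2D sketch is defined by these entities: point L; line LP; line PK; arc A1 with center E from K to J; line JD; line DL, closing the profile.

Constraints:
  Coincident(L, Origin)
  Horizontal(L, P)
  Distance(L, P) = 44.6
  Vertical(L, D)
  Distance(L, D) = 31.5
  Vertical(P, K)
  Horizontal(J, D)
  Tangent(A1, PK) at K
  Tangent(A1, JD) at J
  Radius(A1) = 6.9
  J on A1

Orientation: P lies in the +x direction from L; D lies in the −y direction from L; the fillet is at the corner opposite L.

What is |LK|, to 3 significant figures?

50.9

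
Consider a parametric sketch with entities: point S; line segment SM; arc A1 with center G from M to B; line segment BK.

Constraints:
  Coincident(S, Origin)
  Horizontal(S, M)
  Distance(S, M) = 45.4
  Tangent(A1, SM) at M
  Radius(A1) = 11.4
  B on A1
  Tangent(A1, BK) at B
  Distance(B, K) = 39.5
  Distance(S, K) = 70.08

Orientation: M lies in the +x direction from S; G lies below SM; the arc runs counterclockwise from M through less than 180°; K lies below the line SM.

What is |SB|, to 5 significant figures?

37.580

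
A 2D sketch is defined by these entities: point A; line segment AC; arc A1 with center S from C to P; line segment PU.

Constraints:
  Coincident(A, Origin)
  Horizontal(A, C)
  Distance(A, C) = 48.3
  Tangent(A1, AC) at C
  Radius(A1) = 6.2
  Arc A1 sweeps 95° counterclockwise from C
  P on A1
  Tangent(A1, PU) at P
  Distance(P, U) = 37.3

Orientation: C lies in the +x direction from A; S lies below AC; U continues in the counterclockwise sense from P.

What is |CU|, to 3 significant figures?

44.0

On A1, C sits at bearing 90° from S; a 95° counterclockwise sweep puts P at bearing 185°, so P = S + 6.2·(cos 185°, sin 185°) = (42.1, -6.74). Tangency of A1 to PU means the radius SP is perpendicular to PU, so PU runs along (−sin 185°, cos 185°); with |PU| = 37.3, U = (45.4, -43.9). Then |CU| = |U − C| = 44.0.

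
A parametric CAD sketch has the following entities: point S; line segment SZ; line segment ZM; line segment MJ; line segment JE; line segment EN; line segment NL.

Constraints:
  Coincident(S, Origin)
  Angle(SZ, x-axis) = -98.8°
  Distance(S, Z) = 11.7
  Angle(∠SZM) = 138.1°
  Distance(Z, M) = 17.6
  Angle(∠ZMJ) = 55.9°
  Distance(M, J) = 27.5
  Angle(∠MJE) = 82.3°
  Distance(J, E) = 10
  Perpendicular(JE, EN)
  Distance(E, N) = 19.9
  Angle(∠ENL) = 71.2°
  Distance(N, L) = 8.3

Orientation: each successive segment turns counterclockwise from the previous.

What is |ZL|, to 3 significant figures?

14.8

S is at the origin; SZ runs at -98.8° with length 11.7, so Z = (-1.79, -11.6). ∠SZM = 138.1° gives ZM at -56.9° from the x-axis; with |ZM| = 17.6, M = (7.82, -26.3). ∠ZMJ = 55.9° gives MJ at 67.2° from the x-axis; with |MJ| = 27.5, J = (18.5, -0.955). ∠MJE = 82.3° gives JE at 165° from the x-axis; with |JE| = 10.0, E = (8.82, 1.65). The perpendicularity gives EN at right angles to JE, so EN runs at -105°; with |EN| = 19.9, N = (3.64, -17.6). ∠ENL = 71.2° gives NL at 3.70° from the x-axis; with |NL| = 8.3, L = (11.9, -17.0). Then |ZL| = |L − Z| = 14.8.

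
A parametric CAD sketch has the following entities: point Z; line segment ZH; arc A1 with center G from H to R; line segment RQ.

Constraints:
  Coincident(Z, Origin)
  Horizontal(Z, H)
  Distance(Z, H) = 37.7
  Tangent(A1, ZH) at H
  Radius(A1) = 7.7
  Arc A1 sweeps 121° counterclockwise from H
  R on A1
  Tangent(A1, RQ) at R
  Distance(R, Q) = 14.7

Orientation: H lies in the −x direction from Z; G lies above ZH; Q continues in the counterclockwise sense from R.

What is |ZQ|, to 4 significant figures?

45.65

On A1, H sits at bearing -90° from G; a 121° counterclockwise sweep puts R at bearing 31°, so R = G + 7.7·(cos 31°, sin 31°) = (-31.10, 11.67). A1 meets RQ tangentially, so GR is at right angles to RQ, so RQ runs along (−sin 31°, cos 31°); with |RQ| = 14.7, Q = (-38.67, 24.27). Then |ZQ| = |Q − Z| = 45.65.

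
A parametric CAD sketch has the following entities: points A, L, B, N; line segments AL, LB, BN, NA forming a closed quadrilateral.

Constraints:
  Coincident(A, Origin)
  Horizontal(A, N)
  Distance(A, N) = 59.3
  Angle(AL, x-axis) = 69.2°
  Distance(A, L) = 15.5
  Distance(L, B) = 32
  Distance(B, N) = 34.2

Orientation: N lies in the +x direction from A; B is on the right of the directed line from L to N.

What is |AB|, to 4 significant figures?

28.20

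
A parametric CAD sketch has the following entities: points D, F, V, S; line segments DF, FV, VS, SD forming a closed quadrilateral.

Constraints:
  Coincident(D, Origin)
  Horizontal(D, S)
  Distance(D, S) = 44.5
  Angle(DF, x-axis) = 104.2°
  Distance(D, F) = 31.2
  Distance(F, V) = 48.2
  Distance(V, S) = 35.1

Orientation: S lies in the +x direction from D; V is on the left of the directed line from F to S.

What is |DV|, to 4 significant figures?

53.30

Checks: |FV| = 48.20 ✓; |VS| = 35.10 ✓.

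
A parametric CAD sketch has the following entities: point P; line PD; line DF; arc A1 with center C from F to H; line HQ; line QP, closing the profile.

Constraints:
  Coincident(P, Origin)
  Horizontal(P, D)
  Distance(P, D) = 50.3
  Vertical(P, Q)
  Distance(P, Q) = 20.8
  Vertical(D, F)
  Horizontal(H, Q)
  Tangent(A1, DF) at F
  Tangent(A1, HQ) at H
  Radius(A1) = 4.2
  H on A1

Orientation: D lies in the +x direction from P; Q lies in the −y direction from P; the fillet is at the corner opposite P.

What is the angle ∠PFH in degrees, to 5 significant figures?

63.264°

P is at the origin; P and D share the same y with |PD| = 50.3 and D on the +x side, so D = (50.300, 0.0000). PQ is vertical with |PQ| = 20.8 and Q on the −y side, so Q = (0.0000, -20.800). The virtual corner opposite P is at (50.300, -20.800). A1 meets DF tangentially, so CF is at right angles to DF and since A1 is tangent to HQ there, CH ⟂ HQ, with radius 4.2, so the center C sits 4.2 in from both sides at C = (46.100, -16.600). That places the tangent points at F = (50.300, -16.600) on DF and H = (46.100, -20.800) on HQ. Then cos ∠PFH = FP·FH / (|FP||FH|), giving 63.264°.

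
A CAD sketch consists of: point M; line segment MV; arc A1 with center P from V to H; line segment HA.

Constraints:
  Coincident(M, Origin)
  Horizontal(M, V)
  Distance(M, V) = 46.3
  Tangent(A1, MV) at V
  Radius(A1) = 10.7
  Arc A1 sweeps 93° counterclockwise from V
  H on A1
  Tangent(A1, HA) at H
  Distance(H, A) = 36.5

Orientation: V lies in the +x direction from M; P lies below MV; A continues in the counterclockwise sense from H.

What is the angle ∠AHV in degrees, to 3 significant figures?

134°

M is at the origin; M and V share the same y with |MV| = 46.3 and V on the +x side, so V = (46.3, 0.00). The tangent condition forces PV to be normal to MV, so P = V + (0, -10.7) = (46.3, -10.7). On A1, V sits at bearing 90° from P; a 93° counterclockwise sweep puts H at bearing 183°, so H = P + 10.7·(cos 183°, sin 183°) = (35.6, -11.3). Since A1 is tangent to HA there, PH ⟂ HA, so HA runs along (−sin 183°, cos 183°); with |HA| = 36.5, A = (37.5, -47.7). Then cos ∠AHV = HA·HV / (|HA||HV|), giving 134°.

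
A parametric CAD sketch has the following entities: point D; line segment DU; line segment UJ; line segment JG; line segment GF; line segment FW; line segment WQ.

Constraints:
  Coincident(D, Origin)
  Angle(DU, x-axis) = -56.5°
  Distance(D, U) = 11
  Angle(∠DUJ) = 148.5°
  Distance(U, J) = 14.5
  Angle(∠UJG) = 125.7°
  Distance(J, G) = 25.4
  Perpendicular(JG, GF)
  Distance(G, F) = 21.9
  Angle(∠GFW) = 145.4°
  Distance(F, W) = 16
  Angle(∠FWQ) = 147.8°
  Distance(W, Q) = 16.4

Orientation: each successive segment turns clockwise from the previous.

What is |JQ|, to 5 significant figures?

41.549

D is at the origin; DU runs at -56.5° with length 11.0, so U = (6.0713, -9.1727). ∠DUJ = 148.5° gives UJ at -88.000° from the x-axis; with |UJ| = 14.5, J = (6.5773, -23.664). ∠UJG = 125.7° gives JG at -142.30° from the x-axis; with |JG| = 25.4, G = (-13.520, -39.197). JG ⟂ GF, so GF runs at 127.70°; with |GF| = 21.9, F = (-26.912, -21.869). ∠GFW = 145.4° gives FW at 93.100° from the x-axis; with |FW| = 16.0, W = (-27.777, -5.8923). ∠FWQ = 147.8° gives WQ at 60.900° from the x-axis; with |WQ| = 16.4, Q = (-19.802, 8.4375). Then |JQ| = |Q − J| = 41.549.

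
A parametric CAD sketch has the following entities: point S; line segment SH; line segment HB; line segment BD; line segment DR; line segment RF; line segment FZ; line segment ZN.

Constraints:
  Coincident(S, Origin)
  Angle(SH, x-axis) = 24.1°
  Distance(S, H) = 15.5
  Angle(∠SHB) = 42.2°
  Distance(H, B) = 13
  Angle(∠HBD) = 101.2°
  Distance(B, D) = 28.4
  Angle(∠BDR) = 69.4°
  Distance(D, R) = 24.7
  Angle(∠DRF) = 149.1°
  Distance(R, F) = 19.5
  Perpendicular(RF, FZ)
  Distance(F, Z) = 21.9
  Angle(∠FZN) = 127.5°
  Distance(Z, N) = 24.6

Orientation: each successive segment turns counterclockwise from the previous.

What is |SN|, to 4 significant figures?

16.08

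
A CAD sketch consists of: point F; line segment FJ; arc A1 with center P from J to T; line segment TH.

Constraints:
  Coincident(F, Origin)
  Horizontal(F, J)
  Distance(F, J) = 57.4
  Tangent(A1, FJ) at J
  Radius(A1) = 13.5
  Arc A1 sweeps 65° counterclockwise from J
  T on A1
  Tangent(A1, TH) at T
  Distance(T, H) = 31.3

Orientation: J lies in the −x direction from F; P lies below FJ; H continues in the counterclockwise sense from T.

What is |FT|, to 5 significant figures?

70.070

Tangency of A1 to FJ means the radius PJ is perpendicular to FJ, so P = J + (0, -13.5) = (-57.400, -13.500). On A1, J sits at bearing 90° from P; a 65° counterclockwise sweep puts T at bearing 155°, so T = P + 13.5·(cos 155°, sin 155°) = (-69.635, -7.7947). Then |FT| = |T − F| = 70.070.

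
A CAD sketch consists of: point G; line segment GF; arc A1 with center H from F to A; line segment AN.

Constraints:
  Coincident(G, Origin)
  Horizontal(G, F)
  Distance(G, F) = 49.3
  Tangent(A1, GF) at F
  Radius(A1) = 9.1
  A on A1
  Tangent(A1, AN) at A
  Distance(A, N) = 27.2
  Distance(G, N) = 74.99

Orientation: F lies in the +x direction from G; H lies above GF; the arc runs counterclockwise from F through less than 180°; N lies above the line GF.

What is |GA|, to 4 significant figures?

57.89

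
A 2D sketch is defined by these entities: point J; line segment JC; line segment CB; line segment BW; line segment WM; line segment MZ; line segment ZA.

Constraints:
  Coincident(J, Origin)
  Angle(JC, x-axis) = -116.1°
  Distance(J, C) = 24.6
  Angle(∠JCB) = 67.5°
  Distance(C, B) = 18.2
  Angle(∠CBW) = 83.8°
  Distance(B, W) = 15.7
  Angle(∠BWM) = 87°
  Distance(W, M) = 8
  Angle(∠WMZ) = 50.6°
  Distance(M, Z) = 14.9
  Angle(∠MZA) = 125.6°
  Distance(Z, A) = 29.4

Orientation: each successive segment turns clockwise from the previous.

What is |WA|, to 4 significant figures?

32.24

J is at the origin; JC runs at -116.1° with length 24.6, so C = (-10.82, -22.09). ∠JCB = 67.5° gives CB at 131.4° from the x-axis; with |CB| = 18.2, B = (-22.86, -8.439). ∠CBW = 83.8° gives BW at 35.20° from the x-axis; with |BW| = 15.7, W = (-10.03, 0.6105). ∠BWM = 87.0° gives WM at -57.80° from the x-axis; with |WM| = 8.0, M = (-5.766, -6.159). ∠WMZ = 50.6° gives MZ at 172.8° from the x-axis; with |MZ| = 14.9, Z = (-20.55, -4.292). ∠MZA = 125.6° gives ZA at 118.4° from the x-axis; with |ZA| = 29.4, A = (-34.53, 21.57). Then |WA| = |A − W| = 32.24.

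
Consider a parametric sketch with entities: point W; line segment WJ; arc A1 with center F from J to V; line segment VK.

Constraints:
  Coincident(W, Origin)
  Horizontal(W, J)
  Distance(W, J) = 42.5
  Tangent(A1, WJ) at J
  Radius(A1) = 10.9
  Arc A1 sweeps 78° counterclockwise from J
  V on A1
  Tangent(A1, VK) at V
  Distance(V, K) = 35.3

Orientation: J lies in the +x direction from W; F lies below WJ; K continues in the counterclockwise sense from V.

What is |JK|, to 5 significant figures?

46.766

On A1, J sits at bearing 90° from F; a 78° counterclockwise sweep puts V at bearing 168°, so V = F + 10.9·(cos 168°, sin 168°) = (31.838, -8.6338). A1 meets VK tangentially, so FV is at right angles to VK, so VK runs along (−sin 168°, cos 168°); with |VK| = 35.3, K = (24.499, -43.162). Then |JK| = |K − J| = 46.766.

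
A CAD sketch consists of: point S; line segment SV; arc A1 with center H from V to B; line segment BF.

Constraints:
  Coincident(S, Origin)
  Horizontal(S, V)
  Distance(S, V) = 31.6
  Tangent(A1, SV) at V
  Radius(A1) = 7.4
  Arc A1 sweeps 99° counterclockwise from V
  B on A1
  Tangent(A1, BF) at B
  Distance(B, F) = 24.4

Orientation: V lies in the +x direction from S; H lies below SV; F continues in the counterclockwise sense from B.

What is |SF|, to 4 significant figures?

43.09

S is at the origin; S and V share the same y with |SV| = 31.6 and V on the +x side, so V = (31.60, 0.000). Tangency of A1 to SV means the radius HV is perpendicular to SV, so H = V + (0, -7.4) = (31.60, -7.400). On A1, V sits at bearing 90° from H; a 99° counterclockwise sweep puts B at bearing 189°, so B = H + 7.4·(cos 189°, sin 189°) = (24.29, -8.558). Tangency of A1 to BF means the radius HB is perpendicular to BF, so BF runs along (−sin 189°, cos 189°); with |BF| = 24.4, F = (28.11, -32.66). Then |SF| = |F − S| = 43.09.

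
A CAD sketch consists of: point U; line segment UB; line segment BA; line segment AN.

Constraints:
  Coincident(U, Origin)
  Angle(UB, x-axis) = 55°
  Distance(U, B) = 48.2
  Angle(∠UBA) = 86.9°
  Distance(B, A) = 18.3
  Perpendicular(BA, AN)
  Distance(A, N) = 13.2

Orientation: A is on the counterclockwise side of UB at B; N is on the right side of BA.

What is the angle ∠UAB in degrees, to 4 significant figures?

71.94°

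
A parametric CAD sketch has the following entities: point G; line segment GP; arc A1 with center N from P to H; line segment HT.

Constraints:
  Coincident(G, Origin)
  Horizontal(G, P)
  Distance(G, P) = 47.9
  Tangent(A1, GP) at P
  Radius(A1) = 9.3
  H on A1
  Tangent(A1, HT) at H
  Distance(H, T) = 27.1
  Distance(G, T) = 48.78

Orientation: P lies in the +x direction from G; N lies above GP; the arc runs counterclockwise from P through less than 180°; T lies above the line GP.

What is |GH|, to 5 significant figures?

56.579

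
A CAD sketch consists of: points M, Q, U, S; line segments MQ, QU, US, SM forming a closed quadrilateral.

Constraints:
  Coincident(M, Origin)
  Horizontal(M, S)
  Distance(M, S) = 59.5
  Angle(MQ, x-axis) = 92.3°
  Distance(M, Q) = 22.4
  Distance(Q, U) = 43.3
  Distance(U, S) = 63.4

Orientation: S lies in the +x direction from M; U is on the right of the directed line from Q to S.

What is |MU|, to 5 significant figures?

20.918

M is at the origin; MS is horizontal with |MS| = 59.5 and S in +x, so S = (59.5, 0). MQ runs at 92.3° with |MQ| = 22.4, so Q = (-0.89895, 22.382). U is determined by |QU| = 43.3 and |US| = 63.4 together: it lies at the intersection of circle(Q, 43.3) and circle(S, 63.4). With |QS| = 64.413, the foot of the radical line on QS is 15.558 from Q and the perpendicular offset is √(43.3² − 15.558²) = 40.408. Taking the right-of-QS solution: U = (-0.35099, -20.915).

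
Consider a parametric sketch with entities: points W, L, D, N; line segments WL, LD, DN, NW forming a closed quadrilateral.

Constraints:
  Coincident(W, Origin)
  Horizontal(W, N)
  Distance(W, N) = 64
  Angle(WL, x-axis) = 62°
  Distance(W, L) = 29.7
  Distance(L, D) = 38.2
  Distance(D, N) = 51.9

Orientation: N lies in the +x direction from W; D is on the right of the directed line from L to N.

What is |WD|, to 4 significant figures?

18.05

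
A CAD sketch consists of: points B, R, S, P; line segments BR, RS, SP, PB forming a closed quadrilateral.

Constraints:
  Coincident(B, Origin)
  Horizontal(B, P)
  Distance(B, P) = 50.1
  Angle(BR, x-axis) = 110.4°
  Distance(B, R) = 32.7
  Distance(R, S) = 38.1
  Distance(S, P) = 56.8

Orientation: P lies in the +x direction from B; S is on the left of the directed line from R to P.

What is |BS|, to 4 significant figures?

53.89

Checks: |RS| = 38.10 ✓; |SP| = 56.80 ✓.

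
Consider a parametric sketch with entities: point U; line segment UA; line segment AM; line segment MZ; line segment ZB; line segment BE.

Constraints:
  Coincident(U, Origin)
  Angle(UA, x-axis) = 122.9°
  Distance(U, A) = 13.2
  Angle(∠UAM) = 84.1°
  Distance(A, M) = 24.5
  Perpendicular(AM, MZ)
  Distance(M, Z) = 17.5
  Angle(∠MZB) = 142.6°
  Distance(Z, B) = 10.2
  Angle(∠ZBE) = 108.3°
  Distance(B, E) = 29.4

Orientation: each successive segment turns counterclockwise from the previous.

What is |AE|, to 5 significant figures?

18.581

U is at the origin; UA runs at 122.9° with length 13.2, so A = (-7.1699, 11.083). ∠UAM = 84.1° gives AM at -141.20° from the x-axis; with |AM| = 24.5, M = (-26.264, -4.2688). The perpendicularity gives MZ at right angles to AM, so MZ runs at -51.200°; with |MZ| = 17.5, Z = (-15.298, -17.907). ∠MZB = 142.6° gives ZB at -13.800° from the x-axis; with |ZB| = 10.2, B = (-5.3925, -20.340). ∠ZBE = 108.3° gives BE at 57.900° from the x-axis; with |BE| = 29.4, E = (10.231, 4.5651). Then |AE| = |E − A| = 18.581.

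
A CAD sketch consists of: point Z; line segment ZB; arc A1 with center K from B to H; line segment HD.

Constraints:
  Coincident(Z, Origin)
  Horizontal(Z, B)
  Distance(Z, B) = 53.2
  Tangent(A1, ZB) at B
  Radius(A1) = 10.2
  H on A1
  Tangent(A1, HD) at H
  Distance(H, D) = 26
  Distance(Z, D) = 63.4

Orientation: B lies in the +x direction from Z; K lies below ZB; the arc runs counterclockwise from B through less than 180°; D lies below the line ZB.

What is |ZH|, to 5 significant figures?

45.338

Z is at the origin; ZB is horizontal with |ZB| = 53.2 and B on the +x side, so B = (53.200, 0.0000). Tangency of A1 to ZB means the radius KB is perpendicular to ZB, so K = B + (0, -10.2) = (53.200, -10.200). Since KH ⟂ HD (tangency), |KD| = √(10.2² + 26.0²) = 27.929 regardless of where H sits on A1. So D lies on both circle(Z, 63.4) and circle(K, 27.929); the below-ZB intersection is D = (50.735, -38.020). H is the foot of the tangent from D: H = (43.413, -13.072).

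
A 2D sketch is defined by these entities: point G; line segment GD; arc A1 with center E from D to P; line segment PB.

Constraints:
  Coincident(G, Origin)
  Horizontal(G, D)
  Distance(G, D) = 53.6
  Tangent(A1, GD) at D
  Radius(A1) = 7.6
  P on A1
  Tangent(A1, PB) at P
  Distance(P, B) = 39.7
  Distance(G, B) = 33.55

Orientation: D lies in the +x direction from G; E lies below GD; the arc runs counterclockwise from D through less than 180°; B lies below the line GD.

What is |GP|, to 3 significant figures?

48.7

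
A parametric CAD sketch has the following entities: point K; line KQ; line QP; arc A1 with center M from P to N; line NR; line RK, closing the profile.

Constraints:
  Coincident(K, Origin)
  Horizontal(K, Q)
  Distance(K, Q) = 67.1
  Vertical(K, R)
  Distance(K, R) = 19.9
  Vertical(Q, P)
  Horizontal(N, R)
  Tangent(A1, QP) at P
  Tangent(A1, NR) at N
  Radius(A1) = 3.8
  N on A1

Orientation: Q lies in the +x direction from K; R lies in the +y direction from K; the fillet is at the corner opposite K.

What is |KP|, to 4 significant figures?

69.00

K is at the origin; K and Q share the same y with |KQ| = 67.1 and Q on the +x side, so Q = (67.10, 0.000). KR is vertical with |KR| = 19.9 and R on the +y side, so R = (0.000, 19.90). The virtual corner opposite K is at (67.10, 19.90). Since A1 is tangent to QP there, MP ⟂ QP and A1 meets NR tangentially, so MN is at right angles to NR, with radius 3.8, so the center M sits 3.8 in from both sides at M = (63.30, 16.10). That places the tangent points at P = (67.10, 16.10) on QP and N = (63.30, 19.90) on NR. Then |KP| = |P − K| = 69.00.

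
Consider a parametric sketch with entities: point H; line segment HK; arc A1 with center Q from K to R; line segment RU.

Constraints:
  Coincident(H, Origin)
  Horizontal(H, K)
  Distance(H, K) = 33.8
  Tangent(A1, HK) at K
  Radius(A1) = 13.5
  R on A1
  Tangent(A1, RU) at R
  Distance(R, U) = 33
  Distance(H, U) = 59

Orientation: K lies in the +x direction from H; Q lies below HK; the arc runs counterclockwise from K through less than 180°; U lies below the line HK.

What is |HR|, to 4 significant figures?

27.91

Checks: |QK| = 13.50 ✓; |QR| = 13.50 ✓; ∠(QR, RU) = 90.00° ✓; |RU| = 33.00 ✓; |HU| = 59.00 ✓.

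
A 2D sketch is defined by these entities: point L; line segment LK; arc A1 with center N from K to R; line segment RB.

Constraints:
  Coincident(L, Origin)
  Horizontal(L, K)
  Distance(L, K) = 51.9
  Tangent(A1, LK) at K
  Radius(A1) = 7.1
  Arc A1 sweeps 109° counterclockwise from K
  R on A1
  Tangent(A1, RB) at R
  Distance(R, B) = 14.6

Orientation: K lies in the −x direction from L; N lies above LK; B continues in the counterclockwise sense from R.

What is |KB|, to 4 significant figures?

23.30

On A1, K sits at bearing -90° from N; a 109° counterclockwise sweep puts R at bearing 19°, so R = N + 7.1·(cos 19°, sin 19°) = (-45.19, 9.412). A1 meets RB tangentially, so NR is at right angles to RB, so RB runs along (−sin 19°, cos 19°); with |RB| = 14.6, B = (-49.94, 23.22). Then |KB| = |B − K| = 23.30.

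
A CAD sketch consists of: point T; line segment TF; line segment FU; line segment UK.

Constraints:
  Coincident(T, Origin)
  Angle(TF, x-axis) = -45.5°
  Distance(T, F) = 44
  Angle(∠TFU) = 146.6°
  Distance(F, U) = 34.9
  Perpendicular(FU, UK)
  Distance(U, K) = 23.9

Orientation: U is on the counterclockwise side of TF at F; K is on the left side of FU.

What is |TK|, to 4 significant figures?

71.63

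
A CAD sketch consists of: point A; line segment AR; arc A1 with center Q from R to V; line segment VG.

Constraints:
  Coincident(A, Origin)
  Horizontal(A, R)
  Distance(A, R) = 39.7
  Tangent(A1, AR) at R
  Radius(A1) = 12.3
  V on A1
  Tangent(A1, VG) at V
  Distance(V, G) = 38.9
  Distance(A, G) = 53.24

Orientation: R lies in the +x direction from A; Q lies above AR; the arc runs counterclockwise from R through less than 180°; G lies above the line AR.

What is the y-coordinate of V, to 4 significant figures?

20.88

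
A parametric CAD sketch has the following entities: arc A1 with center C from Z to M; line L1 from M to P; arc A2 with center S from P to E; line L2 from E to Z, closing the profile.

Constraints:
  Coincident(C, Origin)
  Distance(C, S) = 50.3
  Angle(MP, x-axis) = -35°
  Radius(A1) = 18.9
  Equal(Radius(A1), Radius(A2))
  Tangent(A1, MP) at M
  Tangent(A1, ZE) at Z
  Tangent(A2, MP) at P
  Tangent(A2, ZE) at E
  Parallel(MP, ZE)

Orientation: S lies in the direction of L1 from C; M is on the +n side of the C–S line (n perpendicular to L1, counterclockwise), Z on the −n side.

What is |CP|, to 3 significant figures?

53.7

Tangency of A1 to both parallel lines with radius 18.9 puts M and Z at C ± 18.9·n: M = (10.8, 15.5), Z = (-10.8, -15.5). Equal radii place P and E the same way about S: P = S + 18.9·n = (52.0, -13.4), E = S − 18.9·n = (30.4, -44.3). Then |CP| = |P − C| = 53.7.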